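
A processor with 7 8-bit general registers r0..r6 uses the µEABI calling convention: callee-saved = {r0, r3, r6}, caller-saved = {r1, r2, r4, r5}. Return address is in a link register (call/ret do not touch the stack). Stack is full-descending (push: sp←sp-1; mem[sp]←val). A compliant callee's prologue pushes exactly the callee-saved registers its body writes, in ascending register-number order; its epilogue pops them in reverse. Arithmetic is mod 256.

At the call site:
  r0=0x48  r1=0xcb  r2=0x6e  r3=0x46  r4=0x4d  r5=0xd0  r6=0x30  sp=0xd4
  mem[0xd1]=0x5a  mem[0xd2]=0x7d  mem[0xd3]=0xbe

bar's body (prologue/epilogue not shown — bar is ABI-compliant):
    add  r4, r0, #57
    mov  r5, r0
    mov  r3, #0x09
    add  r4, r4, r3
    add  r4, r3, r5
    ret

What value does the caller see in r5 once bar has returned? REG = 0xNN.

prologue: push r3 → mem[0xd3]=0x46, sp=0xd3
body[0] add  r4, r0, #57 → r4=0x81
body[1] mov  r5, r0 → r5=0x48
body[2] mov  r3, #0x09 → r3=0x09
body[3] add  r4, r4, r3 → r4=0x8a
body[4] add  r4, r3, r5 → r4=0x51
epilogue: pop r3=0x46, sp=0xd4
r5 is caller-saved → body value

REG = 0x48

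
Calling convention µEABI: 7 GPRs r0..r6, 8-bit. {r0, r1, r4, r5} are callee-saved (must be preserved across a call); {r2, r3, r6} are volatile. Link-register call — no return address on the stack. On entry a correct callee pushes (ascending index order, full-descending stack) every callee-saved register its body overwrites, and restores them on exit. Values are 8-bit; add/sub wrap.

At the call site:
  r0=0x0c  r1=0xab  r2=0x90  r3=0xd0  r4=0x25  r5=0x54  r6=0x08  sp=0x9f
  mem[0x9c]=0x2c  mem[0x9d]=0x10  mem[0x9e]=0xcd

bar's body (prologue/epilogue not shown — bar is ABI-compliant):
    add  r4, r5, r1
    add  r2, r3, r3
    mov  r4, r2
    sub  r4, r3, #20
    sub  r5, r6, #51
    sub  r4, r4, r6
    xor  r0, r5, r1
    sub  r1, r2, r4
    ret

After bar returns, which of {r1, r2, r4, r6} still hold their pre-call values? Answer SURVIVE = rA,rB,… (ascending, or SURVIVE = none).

SURVIVE = r1,r4,r6

prologue: push r0 → mem[0x9e]=0x0c, sp=0x9e
prologue: push r1 → mem[0x9d]=0xab, sp=0x9d
prologue: push r4 → mem[0x9c]=0x25, sp=0x9c
prologue: push r5 → mem[0x9b]=0x54, sp=0x9b
body[0] add  r4, r5, r1 → r4=0xff
body[1] add  r2, r3, r3 → r2=0xa0
body[2] mov  r4, r2 → r4=0xa0
body[3] sub  r4, r3, #20 → r4=0xbc
body[4] sub  r5, r6, #51 → r5=0xd5
body[5] sub  r4, r4, r6 → r4=0xb4
body[6] xor  r0, r5, r1 → r0=0x7e
body[7] sub  r1, r2, r4 → r1=0xec
epilogue: pop r5=0x54, sp=0x9c
epilogue: pop r4=0x25, sp=0x9d
epilogue: pop r1=0xab, sp=0x9e
epilogue: pop r0=0x0c, sp=0x9f
r1: callee-saved, written=True
r2: caller-saved, written=True
r4: callee-saved, written=True
r6: caller-saved, written=False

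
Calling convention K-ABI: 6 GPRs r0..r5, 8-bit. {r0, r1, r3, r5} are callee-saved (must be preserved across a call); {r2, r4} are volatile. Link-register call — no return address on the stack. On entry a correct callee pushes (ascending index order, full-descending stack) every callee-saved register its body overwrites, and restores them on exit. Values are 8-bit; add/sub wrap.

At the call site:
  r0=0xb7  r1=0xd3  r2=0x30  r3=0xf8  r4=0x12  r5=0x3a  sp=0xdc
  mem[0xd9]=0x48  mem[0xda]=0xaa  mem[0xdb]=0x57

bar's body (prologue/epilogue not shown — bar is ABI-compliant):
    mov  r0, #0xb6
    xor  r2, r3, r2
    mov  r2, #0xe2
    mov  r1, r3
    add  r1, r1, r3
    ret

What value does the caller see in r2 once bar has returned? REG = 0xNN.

REG = 0xe2

prologue: push r0 -> mem[0xdb]=0xb7, sp=0xdb
prologue: push r1 -> mem[0xda]=0xd3, sp=0xda
body[0] mov  r0, #0xb6 -> r0=0xb6
body[1] xor  r2, r3, r2 -> r2=0xc8
body[2] mov  r2, #0xe2 -> r2=0xe2
body[3] mov  r1, r3 -> r1=0xf8
body[4] add  r1, r1, r3 -> r1=0xf0
epilogue: pop r1=0xd3, sp=0xdb
epilogue: pop r0=0xb7, sp=0xdc
r2 is caller-saved -> body value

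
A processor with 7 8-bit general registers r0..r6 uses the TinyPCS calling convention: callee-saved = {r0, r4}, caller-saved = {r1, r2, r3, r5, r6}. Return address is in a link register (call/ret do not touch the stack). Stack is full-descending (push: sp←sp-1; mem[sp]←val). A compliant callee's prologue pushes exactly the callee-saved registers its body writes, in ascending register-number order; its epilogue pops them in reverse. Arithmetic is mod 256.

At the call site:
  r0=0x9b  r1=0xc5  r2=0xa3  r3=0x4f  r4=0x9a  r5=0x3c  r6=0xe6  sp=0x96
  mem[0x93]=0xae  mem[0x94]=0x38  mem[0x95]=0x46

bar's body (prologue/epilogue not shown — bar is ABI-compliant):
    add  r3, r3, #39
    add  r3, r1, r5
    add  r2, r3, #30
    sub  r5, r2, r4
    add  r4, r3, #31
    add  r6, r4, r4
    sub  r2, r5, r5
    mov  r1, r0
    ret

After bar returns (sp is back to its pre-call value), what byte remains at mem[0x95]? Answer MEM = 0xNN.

MEM = 0x9a

prologue: push r4 → mem[0x95]=0x9a, sp=0x95
body[0] add  r3, r3, #39 → r3=0x76
body[1] add  r3, r1, r5 → r3=0x01
body[2] add  r2, r3, #30 → r2=0x1f
body[3] sub  r5, r2, r4 → r5=0x85
body[4] add  r4, r3, #31 → r4=0x20
body[5] add  r6, r4, r4 → r6=0x40
body[6] sub  r2, r5, r5 → r2=0x00
body[7] mov  r1, r0 → r1=0x9b
epilogue: pop r4=0x9a, sp=0x96
prologue pushed ['r4'] at ['0x95']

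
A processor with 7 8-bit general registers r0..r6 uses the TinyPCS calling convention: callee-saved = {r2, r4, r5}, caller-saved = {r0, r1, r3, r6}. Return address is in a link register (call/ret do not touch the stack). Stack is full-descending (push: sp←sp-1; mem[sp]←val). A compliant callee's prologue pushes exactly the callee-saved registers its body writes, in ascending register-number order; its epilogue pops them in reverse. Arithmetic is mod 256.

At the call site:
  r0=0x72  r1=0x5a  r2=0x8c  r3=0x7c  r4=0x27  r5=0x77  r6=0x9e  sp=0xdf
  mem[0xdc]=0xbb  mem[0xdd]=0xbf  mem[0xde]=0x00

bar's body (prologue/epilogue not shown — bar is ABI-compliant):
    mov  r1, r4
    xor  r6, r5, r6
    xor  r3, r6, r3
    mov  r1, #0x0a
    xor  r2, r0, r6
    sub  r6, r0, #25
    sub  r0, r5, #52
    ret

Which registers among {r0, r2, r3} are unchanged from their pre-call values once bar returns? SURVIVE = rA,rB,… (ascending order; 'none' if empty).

SURVIVE = r2

prologue: push r2 → mem[0xde]=0x8c, sp=0xde
body[0] mov  r1, r4 → r1=0x27
body[1] xor  r6, r5, r6 → r6=0xe9
body[2] xor  r3, r6, r3 → r3=0x95
body[3] mov  r1, #0x0a → r1=0x0a
body[4] xor  r2, r0, r6 → r2=0x9b
body[5] sub  r6, r0, #25 → r6=0x59
body[6] sub  r0, r5, #52 → r0=0x43
epilogue: pop r2=0x8c, sp=0xdf
r0: caller-saved, written=True
r2: callee-saved, written=True
r3: caller-saved, written=True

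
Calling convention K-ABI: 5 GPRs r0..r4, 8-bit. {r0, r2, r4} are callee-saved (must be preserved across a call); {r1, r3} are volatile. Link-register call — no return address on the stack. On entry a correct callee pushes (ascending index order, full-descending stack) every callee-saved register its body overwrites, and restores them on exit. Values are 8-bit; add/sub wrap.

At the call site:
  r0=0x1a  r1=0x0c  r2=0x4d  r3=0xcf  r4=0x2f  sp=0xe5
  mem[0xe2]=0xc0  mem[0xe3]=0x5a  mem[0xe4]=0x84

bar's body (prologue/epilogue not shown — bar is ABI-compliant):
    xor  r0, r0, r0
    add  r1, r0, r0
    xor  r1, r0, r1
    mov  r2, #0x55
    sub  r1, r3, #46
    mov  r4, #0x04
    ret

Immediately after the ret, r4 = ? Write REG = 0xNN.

REG = 0x2f

prologue: push r0 → mem[0xe4]=0x1a, sp=0xe4
prologue: push r2 → mem[0xe3]=0x4d, sp=0xe3
prologue: push r4 → mem[0xe2]=0x2f, sp=0xe2
body[0] xor  r0, r0, r0 → r0=0x00
body[1] add  r1, r0, r0 → r1=0x00
body[2] xor  r1, r0, r1 → r1=0x00
body[3] mov  r2, #0x55 → r2=0x55
body[4] sub  r1, r3, #46 → r1=0xa1
body[5] mov  r4, #0x04 → r4=0x04
epilogue: pop r4=0x2f, sp=0xe3
epilogue: pop r2=0x4d, sp=0xe4
epilogue: pop r0=0x1a, sp=0xe5
r4 is callee-saved → restored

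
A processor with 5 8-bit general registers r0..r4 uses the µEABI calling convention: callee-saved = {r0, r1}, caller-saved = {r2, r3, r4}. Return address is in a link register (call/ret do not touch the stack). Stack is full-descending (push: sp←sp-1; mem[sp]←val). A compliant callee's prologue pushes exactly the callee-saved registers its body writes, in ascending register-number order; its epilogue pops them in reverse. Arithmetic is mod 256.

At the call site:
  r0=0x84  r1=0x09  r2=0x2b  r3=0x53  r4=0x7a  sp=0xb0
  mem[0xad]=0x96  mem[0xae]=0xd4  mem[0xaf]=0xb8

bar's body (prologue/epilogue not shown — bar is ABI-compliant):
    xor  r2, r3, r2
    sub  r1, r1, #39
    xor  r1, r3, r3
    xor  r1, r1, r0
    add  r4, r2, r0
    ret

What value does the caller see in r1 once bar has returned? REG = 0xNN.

REG = 0x09

prologue: push r1 → mem[0xaf]=0x09, sp=0xaf
body[0] xor  r2, r3, r2 → r2=0x78
body[1] sub  r1, r1, #39 → r1=0xe2
body[2] xor  r1, r3, r3 → r1=0x00
body[3] xor  r1, r1, r0 → r1=0x84
body[4] add  r4, r2, r0 → r4=0xfc
epilogue: pop r1=0x09, sp=0xb0
r1 is callee-saved → restored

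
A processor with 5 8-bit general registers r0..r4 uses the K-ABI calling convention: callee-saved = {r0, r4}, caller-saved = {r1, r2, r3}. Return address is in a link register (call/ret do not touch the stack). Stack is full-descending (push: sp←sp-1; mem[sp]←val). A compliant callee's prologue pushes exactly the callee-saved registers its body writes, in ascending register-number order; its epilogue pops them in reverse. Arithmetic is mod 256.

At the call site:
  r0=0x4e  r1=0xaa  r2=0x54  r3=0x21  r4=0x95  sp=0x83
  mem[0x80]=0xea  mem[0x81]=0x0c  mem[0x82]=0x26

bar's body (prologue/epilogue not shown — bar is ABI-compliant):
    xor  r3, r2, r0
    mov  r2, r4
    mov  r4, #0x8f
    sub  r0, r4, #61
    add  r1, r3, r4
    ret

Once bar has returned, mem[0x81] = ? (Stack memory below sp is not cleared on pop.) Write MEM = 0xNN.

prologue: push r0 → mem[0x82]=0x4e, sp=0x82
prologue: push r4 → mem[0x81]=0x95, sp=0x81
body[0] xor  r3, r2, r0 → r3=0x1a
body[1] mov  r2, r4 → r2=0x95
body[2] mov  r4, #0x8f → r4=0x8f
body[3] sub  r0, r4, #61 → r0=0x52
body[4] add  r1, r3, r4 → r1=0xa9
epilogue: pop r4=0x95, sp=0x82
epilogue: pop r0=0x4e, sp=0x83
prologue pushed ['r0', 'r4'] at ['0x82', '0x81']

MEM = 0x95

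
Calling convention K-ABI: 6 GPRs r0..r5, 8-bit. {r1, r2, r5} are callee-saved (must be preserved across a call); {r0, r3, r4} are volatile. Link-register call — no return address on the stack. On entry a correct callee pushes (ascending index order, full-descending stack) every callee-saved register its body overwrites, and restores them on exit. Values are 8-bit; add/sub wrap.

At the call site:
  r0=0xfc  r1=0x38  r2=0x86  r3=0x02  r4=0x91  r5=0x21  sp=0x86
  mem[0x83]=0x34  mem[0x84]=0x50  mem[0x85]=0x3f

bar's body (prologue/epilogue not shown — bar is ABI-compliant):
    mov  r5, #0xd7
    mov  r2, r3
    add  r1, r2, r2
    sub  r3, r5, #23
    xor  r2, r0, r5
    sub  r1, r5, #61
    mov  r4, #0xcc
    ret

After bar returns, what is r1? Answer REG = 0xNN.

REG = 0x38

prologue: push r1 → mem[0x85]=0x38, sp=0x85
prologue: push r2 → mem[0x84]=0x86, sp=0x84
prologue: push r5 → mem[0x83]=0x21, sp=0x83
body[0] mov  r5, #0xd7 → r5=0xd7
body[1] mov  r2, r3 → r2=0x02
body[2] add  r1, r2, r2 → r1=0x04
body[3] sub  r3, r5, #23 → r3=0xc0
body[4] xor  r2, r0, r5 → r2=0x2b
body[5] sub  r1, r5, #61 → r1=0x9a
body[6] mov  r4, #0xcc → r4=0xcc
epilogue: pop r5=0x21, sp=0x84
epilogue: pop r2=0x86, sp=0x85
epilogue: pop r1=0x38, sp=0x86
r1 is callee-saved → restored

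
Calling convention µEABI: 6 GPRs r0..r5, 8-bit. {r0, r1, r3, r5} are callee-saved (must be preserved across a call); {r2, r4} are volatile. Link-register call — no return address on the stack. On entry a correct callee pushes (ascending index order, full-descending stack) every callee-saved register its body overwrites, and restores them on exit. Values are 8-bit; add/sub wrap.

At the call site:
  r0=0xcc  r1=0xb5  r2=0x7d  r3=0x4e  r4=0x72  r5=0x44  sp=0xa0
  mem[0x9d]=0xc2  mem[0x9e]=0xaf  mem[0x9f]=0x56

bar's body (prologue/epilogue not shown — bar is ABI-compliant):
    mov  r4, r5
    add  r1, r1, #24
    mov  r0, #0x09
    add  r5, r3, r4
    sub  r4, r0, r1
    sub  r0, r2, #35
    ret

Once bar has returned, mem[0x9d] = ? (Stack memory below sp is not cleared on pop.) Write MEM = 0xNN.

MEM = 0x44

prologue: push r0 → mem[0x9f]=0xcc, sp=0x9f
prologue: push r1 → mem[0x9e]=0xb5, sp=0x9e
prologue: push r5 → mem[0x9d]=0x44, sp=0x9d
body[0] mov  r4, r5 → r4=0x44
body[1] add  r1, r1, #24 → r1=0xcd
body[2] mov  r0, #0x09 → r0=0x09
body[3] add  r5, r3, r4 → r5=0x92
body[4] sub  r4, r0, r1 → r4=0x3c
body[5] sub  r0, r2, #35 → r0=0x5a
epilogue: pop r5=0x44, sp=0x9e
epilogue: pop r1=0xb5, sp=0x9f
epilogue: pop r0=0xcc, sp=0xa0
prologue pushed ['r0', 'r1', 'r5'] at ['0x9f', '0x9e', '0x9d']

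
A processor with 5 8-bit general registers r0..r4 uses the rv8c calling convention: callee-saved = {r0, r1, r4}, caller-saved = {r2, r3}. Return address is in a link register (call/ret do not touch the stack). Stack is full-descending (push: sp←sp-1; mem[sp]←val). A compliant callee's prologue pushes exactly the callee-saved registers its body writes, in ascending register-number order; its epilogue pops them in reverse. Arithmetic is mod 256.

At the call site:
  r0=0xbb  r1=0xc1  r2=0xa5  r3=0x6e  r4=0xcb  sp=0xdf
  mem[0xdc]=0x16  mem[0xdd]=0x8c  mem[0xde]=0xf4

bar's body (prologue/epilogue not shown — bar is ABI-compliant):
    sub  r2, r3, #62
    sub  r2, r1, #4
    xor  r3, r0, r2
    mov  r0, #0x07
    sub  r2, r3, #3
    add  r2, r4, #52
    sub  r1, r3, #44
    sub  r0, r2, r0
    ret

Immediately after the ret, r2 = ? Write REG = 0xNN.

prologue: push r0 → mem[0xde]=0xbb, sp=0xde
prologue: push r1 → mem[0xdd]=0xc1, sp=0xdd
body[0] sub  r2, r3, #62 → r2=0x30
body[1] sub  r2, r1, #4 → r2=0xbd
body[2] xor  r3, r0, r2 → r3=0x06
body[3] mov  r0, #0x07 → r0=0x07
body[4] sub  r2, r3, #3 → r2=0x03
body[5] add  r2, r4, #52 → r2=0xff
body[6] sub  r1, r3, #44 → r1=0xda
body[7] sub  r0, r2, r0 → r0=0xf8
epilogue: pop r1=0xc1, sp=0xde
epilogue: pop r0=0xbb, sp=0xdf
r2 is caller-saved → body value

REG = 0xff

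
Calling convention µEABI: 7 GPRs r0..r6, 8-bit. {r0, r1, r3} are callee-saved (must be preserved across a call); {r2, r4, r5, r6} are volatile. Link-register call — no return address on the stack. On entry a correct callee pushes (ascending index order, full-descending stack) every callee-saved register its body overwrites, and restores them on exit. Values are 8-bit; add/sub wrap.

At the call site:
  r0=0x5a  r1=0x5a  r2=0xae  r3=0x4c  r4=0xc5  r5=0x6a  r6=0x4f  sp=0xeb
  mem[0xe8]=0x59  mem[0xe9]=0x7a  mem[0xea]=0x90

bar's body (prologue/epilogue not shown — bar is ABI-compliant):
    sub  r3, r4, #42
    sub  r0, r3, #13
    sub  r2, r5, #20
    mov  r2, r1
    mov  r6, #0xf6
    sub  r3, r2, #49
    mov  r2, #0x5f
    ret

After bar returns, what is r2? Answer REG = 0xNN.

REG = 0x5f

prologue: push r0 -> mem[0xea]=0x5a, sp=0xea
prologue: push r3 -> mem[0xe9]=0x4c, sp=0xe9
body[0] sub  r3, r4, #42 -> r3=0x9b
body[1] sub  r0, r3, #13 -> r0=0x8e
body[2] sub  r2, r5, #20 -> r2=0x56
body[3] mov  r2, r1 -> r2=0x5a
body[4] mov  r6, #0xf6 -> r6=0xf6
body[5] sub  r3, r2, #49 -> r3=0x29
body[6] mov  r2, #0x5f -> r2=0x5f
epilogue: pop r3=0x4c, sp=0xea
epilogue: pop r0=0x5a, sp=0xeb
r2 is caller-saved -> body value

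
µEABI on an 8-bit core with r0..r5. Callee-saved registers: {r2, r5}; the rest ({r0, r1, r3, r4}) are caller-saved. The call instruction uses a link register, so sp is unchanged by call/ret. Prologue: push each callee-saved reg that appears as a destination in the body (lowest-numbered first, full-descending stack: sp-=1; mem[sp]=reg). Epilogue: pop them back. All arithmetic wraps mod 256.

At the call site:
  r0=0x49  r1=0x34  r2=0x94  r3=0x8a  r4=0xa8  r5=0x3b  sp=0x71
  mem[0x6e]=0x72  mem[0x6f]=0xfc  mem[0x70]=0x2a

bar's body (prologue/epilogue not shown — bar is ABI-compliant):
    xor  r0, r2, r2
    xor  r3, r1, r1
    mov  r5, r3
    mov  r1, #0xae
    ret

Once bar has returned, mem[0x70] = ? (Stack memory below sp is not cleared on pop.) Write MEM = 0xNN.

prologue: push r5 -> mem[0x70]=0x3b, sp=0x70
body[0] xor  r0, r2, r2 -> r0=0x00
body[1] xor  r3, r1, r1 -> r3=0x00
body[2] mov  r5, r3 -> r5=0x00
body[3] mov  r1, #0xae -> r1=0xae
epilogue: pop r5=0x3b, sp=0x71
prologue pushed ['r5'] at ['0x70']

MEM = 0x3b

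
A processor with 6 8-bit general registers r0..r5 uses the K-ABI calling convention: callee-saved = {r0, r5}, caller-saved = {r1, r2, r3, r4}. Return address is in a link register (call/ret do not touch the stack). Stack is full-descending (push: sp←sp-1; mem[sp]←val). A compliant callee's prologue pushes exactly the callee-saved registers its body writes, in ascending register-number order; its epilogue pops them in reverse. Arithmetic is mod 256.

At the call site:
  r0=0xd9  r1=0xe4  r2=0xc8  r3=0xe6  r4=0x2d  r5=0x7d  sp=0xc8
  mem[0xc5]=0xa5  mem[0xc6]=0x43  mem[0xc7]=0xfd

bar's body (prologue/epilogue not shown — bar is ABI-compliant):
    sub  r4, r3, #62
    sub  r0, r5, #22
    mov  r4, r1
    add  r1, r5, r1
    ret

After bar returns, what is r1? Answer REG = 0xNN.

REG = 0x61

prologue: push r0 -> mem[0xc7]=0xd9, sp=0xc7
body[0] sub  r4, r3, #62 -> r4=0xa8
body[1] sub  r0, r5, #22 -> r0=0x67
body[2] mov  r4, r1 -> r4=0xe4
body[3] add  r1, r5, r1 -> r1=0x61
epilogue: pop r0=0xd9, sp=0xc8
r1 is caller-saved -> body value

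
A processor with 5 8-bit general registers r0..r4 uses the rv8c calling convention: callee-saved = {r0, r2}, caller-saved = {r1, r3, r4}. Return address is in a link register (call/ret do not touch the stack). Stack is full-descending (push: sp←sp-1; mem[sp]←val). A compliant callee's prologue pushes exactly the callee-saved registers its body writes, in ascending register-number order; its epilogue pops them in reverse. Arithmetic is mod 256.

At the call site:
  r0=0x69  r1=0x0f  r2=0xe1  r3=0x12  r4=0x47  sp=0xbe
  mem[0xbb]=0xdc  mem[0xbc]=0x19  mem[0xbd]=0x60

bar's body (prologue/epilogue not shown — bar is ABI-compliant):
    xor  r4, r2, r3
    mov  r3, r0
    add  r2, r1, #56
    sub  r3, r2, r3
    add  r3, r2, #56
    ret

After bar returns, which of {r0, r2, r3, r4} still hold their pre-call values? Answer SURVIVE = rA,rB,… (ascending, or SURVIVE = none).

SURVIVE = r0,r2

prologue: push r2 -> mem[0xbd]=0xe1, sp=0xbd
body[0] xor  r4, r2, r3 -> r4=0xf3
body[1] mov  r3, r0 -> r3=0x69
body[2] add  r2, r1, #56 -> r2=0x47
body[3] sub  r3, r2, r3 -> r3=0xde
body[4] add  r3, r2, #56 -> r3=0x7f
epilogue: pop r2=0xe1, sp=0xbe
r0: callee-saved, written=False
r2: callee-saved, written=True
r3: caller-saved, written=True
r4: caller-saved, written=True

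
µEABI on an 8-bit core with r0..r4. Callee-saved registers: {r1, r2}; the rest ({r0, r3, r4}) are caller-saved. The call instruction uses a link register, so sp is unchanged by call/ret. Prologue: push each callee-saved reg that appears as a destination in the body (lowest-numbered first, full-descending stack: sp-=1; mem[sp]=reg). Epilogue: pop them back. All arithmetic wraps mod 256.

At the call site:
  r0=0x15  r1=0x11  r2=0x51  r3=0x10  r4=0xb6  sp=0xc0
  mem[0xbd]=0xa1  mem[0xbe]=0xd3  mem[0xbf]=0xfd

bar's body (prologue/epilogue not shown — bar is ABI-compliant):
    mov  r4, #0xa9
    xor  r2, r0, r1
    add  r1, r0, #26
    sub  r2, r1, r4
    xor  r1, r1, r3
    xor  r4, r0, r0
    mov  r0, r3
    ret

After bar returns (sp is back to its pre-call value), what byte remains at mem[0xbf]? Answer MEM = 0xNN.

MEM = 0x11

prologue: push r1 → mem[0xbf]=0x11, sp=0xbf
prologue: push r2 → mem[0xbe]=0x51, sp=0xbe
body[0] mov  r4, #0xa9 → r4=0xa9
body[1] xor  r2, r0, r1 → r2=0x04
body[2] add  r1, r0, #26 → r1=0x2f
body[3] sub  r2, r1, r4 → r2=0x86
body[4] xor  r1, r1, r3 → r1=0x3f
body[5] xor  r4, r0, r0 → r4=0x00
body[6] mov  r0, r3 → r0=0x10
epilogue: pop r2=0x51, sp=0xbf
epilogue: pop r1=0x11, sp=0xc0
prologue pushed ['r1', 'r2'] at ['0xbf', '0xbe']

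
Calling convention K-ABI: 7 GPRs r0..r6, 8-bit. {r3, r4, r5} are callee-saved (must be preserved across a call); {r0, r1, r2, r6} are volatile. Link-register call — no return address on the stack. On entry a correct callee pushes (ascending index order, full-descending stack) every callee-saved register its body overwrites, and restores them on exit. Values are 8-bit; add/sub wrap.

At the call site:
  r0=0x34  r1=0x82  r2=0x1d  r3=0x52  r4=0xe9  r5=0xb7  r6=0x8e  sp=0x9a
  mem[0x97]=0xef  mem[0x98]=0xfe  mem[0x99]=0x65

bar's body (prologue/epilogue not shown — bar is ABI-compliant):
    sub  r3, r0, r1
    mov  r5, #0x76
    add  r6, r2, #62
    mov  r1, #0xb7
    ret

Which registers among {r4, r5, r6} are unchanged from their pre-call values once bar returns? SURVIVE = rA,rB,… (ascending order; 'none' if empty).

prologue: push r3 → mem[0x99]=0x52, sp=0x99
prologue: push r5 → mem[0x98]=0xb7, sp=0x98
body[0] sub  r3, r0, r1 → r3=0xb2
body[1] mov  r5, #0x76 → r5=0x76
body[2] add  r6, r2, #62 → r6=0x5b
body[3] mov  r1, #0xb7 → r1=0xb7
epilogue: pop r5=0xb7, sp=0x99
epilogue: pop r3=0x52, sp=0x9a
r4: callee-saved, written=False
r5: callee-saved, written=True
r6: caller-saved, written=True

SURVIVE = r4,r5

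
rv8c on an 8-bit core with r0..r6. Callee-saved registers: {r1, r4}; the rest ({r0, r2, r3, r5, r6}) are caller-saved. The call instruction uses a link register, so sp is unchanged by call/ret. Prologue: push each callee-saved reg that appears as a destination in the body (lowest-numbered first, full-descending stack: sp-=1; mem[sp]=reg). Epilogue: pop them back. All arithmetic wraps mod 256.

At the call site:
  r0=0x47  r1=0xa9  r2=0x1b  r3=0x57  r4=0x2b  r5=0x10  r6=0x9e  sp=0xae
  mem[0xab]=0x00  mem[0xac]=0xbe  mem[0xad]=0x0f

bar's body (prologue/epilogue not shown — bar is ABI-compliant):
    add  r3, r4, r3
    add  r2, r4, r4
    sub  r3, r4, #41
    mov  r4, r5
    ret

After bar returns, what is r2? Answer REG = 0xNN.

REG = 0x56

prologue: push r4 → mem[0xad]=0x2b, sp=0xad
body[0] add  r3, r4, r3 → r3=0x82
body[1] add  r2, r4, r4 → r2=0x56
body[2] sub  r3, r4, #41 → r3=0x02
body[3] mov  r4, r5 → r4=0x10
epilogue: pop r4=0x2b, sp=0xae
r2 is caller-saved → body value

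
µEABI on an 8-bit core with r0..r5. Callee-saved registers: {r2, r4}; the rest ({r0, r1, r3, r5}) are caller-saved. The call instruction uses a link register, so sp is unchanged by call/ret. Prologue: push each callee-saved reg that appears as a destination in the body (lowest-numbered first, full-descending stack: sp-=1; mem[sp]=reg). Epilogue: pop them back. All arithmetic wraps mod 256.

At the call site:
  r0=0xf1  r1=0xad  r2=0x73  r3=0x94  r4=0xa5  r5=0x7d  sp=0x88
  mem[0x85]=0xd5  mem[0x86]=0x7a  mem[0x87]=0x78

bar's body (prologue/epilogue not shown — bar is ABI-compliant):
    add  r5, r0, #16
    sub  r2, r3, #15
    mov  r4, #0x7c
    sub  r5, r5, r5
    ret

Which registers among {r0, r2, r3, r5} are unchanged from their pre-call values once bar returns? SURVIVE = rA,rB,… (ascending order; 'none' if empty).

SURVIVE = r0,r2,r3

prologue: push r2 -> mem[0x87]=0x73, sp=0x87
prologue: push r4 -> mem[0x86]=0xa5, sp=0x86
body[0] add  r5, r0, #16 -> r5=0x01
body[1] sub  r2, r3, #15 -> r2=0x85
body[2] mov  r4, #0x7c -> r4=0x7c
body[3] sub  r5, r5, r5 -> r5=0x00
epilogue: pop r4=0xa5, sp=0x87
epilogue: pop r2=0x73, sp=0x88
r0: caller-saved, written=False
r2: callee-saved, written=True
r3: caller-saved, written=False
r5: caller-saved, written=True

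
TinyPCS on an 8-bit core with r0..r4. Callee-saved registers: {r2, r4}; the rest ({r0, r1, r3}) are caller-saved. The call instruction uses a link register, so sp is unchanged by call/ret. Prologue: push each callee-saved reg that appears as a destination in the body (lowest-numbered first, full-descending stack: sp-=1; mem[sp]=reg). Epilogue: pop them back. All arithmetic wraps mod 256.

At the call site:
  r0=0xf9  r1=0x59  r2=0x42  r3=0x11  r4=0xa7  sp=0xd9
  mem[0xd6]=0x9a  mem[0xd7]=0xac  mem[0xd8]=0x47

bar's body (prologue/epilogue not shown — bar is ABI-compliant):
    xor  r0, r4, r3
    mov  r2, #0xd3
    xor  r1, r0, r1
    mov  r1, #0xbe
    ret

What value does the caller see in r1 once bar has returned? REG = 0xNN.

REG = 0xbe

prologue: push r2 -> mem[0xd8]=0x42, sp=0xd8
body[0] xor  r0, r4, r3 -> r0=0xb6
body[1] mov  r2, #0xd3 -> r2=0xd3
body[2] xor  r1, r0, r1 -> r1=0xef
body[3] mov  r1, #0xbe -> r1=0xbe
epilogue: pop r2=0x42, sp=0xd9
r1 is caller-saved -> body value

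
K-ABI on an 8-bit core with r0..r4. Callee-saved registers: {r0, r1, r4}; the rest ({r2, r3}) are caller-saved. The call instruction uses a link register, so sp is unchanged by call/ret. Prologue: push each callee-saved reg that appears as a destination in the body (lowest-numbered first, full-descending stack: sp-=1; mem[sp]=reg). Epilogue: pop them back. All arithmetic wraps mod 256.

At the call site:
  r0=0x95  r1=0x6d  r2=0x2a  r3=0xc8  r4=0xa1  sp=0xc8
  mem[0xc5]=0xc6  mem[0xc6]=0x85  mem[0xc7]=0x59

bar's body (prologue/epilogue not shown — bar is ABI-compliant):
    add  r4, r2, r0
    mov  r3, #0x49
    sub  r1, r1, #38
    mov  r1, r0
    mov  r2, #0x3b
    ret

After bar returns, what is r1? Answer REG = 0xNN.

prologue: push r1 → mem[0xc7]=0x6d, sp=0xc7
prologue: push r4 → mem[0xc6]=0xa1, sp=0xc6
body[0] add  r4, r2, r0 → r4=0xbf
body[1] mov  r3, #0x49 → r3=0x49
body[2] sub  r1, r1, #38 → r1=0x47
body[3] mov  r1, r0 → r1=0x95
body[4] mov  r2, #0x3b → r2=0x3b
epilogue: pop r4=0xa1, sp=0xc7
epilogue: pop r1=0x6d, sp=0xc8
r1 is callee-saved → restored

REG = 0x6d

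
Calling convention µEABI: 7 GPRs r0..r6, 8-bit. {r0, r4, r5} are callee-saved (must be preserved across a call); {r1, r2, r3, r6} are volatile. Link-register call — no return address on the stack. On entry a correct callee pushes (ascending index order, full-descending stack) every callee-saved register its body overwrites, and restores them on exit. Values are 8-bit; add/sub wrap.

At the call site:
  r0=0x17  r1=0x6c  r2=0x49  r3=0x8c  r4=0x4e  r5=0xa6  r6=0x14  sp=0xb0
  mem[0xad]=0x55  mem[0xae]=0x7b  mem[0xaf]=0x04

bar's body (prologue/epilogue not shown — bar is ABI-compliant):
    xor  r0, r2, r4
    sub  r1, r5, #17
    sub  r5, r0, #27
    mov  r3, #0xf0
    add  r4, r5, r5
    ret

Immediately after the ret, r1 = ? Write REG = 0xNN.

REG = 0x95

prologue: push r0 -> mem[0xaf]=0x17, sp=0xaf
prologue: push r4 -> mem[0xae]=0x4e, sp=0xae
prologue: push r5 -> mem[0xad]=0xa6, sp=0xad
body[0] xor  r0, r2, r4 -> r0=0x07
body[1] sub  r1, r5, #17 -> r1=0x95
body[2] sub  r5, r0, #27 -> r5=0xec
body[3] mov  r3, #0xf0 -> r3=0xf0
body[4] add  r4, r5, r5 -> r4=0xd8
epilogue: pop r5=0xa6, sp=0xae
epilogue: pop r4=0x4e, sp=0xaf
epilogue: pop r0=0x17, sp=0xb0
r1 is caller-saved -> body value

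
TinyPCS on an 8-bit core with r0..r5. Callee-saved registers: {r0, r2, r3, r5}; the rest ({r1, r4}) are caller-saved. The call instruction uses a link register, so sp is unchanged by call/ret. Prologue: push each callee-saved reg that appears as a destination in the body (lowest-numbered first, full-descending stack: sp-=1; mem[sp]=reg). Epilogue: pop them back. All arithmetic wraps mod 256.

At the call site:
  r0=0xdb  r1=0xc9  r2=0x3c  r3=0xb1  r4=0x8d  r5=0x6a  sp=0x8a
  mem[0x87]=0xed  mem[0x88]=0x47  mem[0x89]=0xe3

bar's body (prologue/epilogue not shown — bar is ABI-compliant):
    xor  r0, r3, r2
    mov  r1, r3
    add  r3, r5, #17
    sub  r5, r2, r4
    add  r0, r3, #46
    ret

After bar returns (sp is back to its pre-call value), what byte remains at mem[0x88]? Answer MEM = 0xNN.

prologue: push r0 → mem[0x89]=0xdb, sp=0x89
prologue: push r3 → mem[0x88]=0xb1, sp=0x88
prologue: push r5 → mem[0x87]=0x6a, sp=0x87
body[0] xor  r0, r3, r2 → r0=0x8d
body[1] mov  r1, r3 → r1=0xb1
body[2] add  r3, r5, #17 → r3=0x7b
body[3] sub  r5, r2, r4 → r5=0xaf
body[4] add  r0, r3, #46 → r0=0xa9
epilogue: pop r5=0x6a, sp=0x88
epilogue: pop r3=0xb1, sp=0x89
epilogue: pop r0=0xdb, sp=0x8a
prologue pushed ['r0', 'r3', 'r5'] at ['0x89', '0x88', '0x87']

MEM = 0xb1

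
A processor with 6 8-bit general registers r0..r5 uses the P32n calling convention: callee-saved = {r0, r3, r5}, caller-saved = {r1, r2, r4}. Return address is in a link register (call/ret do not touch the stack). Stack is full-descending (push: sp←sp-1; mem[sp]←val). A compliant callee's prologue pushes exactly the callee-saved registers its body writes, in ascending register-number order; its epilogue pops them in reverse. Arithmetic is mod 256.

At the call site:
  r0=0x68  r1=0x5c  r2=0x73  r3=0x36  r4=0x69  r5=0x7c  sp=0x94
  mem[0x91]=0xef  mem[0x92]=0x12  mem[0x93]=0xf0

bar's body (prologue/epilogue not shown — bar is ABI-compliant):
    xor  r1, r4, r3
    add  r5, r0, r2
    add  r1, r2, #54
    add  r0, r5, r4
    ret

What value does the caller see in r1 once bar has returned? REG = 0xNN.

prologue: push r0 -> mem[0x93]=0x68, sp=0x93
prologue: push r5 -> mem[0x92]=0x7c, sp=0x92
body[0] xor  r1, r4, r3 -> r1=0x5f
body[1] add  r5, r0, r2 -> r5=0xdb
body[2] add  r1, r2, #54 -> r1=0xa9
body[3] add  r0, r5, r4 -> r0=0x44
epilogue: pop r5=0x7c, sp=0x93
epilogue: pop r0=0x68, sp=0x94
r1 is caller-saved -> body value

REG = 0xa9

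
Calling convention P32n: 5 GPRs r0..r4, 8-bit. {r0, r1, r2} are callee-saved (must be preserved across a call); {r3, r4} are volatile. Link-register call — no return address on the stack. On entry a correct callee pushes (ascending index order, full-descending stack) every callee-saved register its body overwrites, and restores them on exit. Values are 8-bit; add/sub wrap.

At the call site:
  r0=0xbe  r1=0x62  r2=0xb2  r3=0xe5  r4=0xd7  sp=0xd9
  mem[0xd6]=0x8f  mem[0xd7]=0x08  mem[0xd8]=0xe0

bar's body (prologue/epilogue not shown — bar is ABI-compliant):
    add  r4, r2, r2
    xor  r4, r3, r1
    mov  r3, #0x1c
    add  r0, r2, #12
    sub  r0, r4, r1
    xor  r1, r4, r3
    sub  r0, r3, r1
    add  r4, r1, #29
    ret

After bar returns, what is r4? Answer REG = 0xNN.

REG = 0xb8

prologue: push r0 -> mem[0xd8]=0xbe, sp=0xd8
prologue: push r1 -> mem[0xd7]=0x62, sp=0xd7
body[0] add  r4, r2, r2 -> r4=0x64
body[1] xor  r4, r3, r1 -> r4=0x87
body[2] mov  r3, #0x1c -> r3=0x1c
body[3] add  r0, r2, #12 -> r0=0xbe
body[4] sub  r0, r4, r1 -> r0=0x25
body[5] xor  r1, r4, r3 -> r1=0x9b
body[6] sub  r0, r3, r1 -> r0=0x81
body[7] add  r4, r1, #29 -> r4=0xb8
epilogue: pop r1=0x62, sp=0xd8
epilogue: pop r0=0xbe, sp=0xd9
r4 is caller-saved -> body value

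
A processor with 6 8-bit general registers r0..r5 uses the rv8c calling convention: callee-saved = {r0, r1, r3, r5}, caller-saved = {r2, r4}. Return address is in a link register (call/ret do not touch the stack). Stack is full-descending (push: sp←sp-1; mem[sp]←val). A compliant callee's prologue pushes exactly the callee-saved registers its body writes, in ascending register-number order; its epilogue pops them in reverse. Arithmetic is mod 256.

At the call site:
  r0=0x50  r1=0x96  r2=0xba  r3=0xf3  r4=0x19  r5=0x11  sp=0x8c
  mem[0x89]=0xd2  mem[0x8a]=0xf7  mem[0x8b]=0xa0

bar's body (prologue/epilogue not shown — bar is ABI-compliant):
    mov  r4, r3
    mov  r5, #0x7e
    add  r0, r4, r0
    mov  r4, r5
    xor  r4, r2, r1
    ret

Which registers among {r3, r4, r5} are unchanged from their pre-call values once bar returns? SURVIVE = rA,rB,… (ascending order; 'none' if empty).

prologue: push r0 -> mem[0x8b]=0x50, sp=0x8b
prologue: push r5 -> mem[0x8a]=0x11, sp=0x8a
body[0] mov  r4, r3 -> r4=0xf3
body[1] mov  r5, #0x7e -> r5=0x7e
body[2] add  r0, r4, r0 -> r0=0x43
body[3] mov  r4, r5 -> r4=0x7e
body[4] xor  r4, r2, r1 -> r4=0x2c
epilogue: pop r5=0x11, sp=0x8b
epilogue: pop r0=0x50, sp=0x8c
r3: callee-saved, written=False
r4: caller-saved, written=True
r5: callee-saved, written=True

SURVIVE = r3,r5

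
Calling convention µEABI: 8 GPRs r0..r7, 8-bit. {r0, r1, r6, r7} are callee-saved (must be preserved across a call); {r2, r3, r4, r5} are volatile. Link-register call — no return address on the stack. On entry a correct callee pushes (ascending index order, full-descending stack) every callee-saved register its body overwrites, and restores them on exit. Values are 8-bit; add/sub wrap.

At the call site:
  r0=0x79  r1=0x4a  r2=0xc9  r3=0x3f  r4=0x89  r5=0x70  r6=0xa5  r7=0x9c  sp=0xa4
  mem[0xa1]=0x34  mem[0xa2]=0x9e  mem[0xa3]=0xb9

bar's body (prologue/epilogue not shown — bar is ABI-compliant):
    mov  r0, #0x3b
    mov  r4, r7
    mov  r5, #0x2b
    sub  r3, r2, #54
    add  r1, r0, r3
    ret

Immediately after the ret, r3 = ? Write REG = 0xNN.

REG = 0x93

prologue: push r0 → mem[0xa3]=0x79, sp=0xa3
prologue: push r1 → mem[0xa2]=0x4a, sp=0xa2
body[0] mov  r0, #0x3b → r0=0x3b
body[1] mov  r4, r7 → r4=0x9c
body[2] mov  r5, #0x2b → r5=0x2b
body[3] sub  r3, r2, #54 → r3=0x93
body[4] add  r1, r0, r3 → r1=0xce
epilogue: pop r1=0x4a, sp=0xa3
epilogue: pop r0=0x79, sp=0xa4
r3 is caller-saved → body value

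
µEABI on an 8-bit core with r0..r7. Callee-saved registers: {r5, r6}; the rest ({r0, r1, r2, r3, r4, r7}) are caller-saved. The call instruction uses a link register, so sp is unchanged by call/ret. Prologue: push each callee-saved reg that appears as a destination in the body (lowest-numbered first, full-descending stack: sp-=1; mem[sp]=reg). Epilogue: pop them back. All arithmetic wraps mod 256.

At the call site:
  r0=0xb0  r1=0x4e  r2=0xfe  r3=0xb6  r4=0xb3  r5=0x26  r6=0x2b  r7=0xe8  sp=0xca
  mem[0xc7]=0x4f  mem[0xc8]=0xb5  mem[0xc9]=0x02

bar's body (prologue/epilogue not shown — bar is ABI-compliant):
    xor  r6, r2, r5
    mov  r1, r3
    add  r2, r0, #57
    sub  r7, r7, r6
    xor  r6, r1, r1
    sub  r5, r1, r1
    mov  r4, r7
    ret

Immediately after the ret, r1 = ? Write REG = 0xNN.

prologue: push r5 -> mem[0xc9]=0x26, sp=0xc9
prologue: push r6 -> mem[0xc8]=0x2b, sp=0xc8
body[0] xor  r6, r2, r5 -> r6=0xd8
body[1] mov  r1, r3 -> r1=0xb6
body[2] add  r2, r0, #57 -> r2=0xe9
body[3] sub  r7, r7, r6 -> r7=0x10
body[4] xor  r6, r1, r1 -> r6=0x00
body[5] sub  r5, r1, r1 -> r5=0x00
body[6] mov  r4, r7 -> r4=0x10
epilogue: pop r6=0x2b, sp=0xc9
epilogue: pop r5=0x26, sp=0xca
r1 is caller-saved -> body value

REG = 0xb6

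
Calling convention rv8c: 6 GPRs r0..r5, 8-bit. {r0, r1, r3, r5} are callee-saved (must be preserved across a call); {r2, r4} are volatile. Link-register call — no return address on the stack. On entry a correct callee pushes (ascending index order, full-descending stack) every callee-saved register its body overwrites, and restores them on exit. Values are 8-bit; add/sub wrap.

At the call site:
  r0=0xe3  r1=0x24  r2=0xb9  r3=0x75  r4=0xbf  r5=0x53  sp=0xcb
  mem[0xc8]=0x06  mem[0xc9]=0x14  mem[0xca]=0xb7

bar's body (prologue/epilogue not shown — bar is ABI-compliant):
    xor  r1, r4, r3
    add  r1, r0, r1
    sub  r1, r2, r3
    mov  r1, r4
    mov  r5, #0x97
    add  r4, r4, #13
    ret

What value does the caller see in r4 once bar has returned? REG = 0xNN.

prologue: push r1 -> mem[0xca]=0x24, sp=0xca
prologue: push r5 -> mem[0xc9]=0x53, sp=0xc9
body[0] xor  r1, r4, r3 -> r1=0xca
body[1] add  r1, r0, r1 -> r1=0xad
body[2] sub  r1, r2, r3 -> r1=0x44
body[3] mov  r1, r4 -> r1=0xbf
body[4] mov  r5, #0x97 -> r5=0x97
body[5] add  r4, r4, #13 -> r4=0xcc
epilogue: pop r5=0x53, sp=0xca
epilogue: pop r1=0x24, sp=0xcb
r4 is caller-saved -> body value

REG = 0xcc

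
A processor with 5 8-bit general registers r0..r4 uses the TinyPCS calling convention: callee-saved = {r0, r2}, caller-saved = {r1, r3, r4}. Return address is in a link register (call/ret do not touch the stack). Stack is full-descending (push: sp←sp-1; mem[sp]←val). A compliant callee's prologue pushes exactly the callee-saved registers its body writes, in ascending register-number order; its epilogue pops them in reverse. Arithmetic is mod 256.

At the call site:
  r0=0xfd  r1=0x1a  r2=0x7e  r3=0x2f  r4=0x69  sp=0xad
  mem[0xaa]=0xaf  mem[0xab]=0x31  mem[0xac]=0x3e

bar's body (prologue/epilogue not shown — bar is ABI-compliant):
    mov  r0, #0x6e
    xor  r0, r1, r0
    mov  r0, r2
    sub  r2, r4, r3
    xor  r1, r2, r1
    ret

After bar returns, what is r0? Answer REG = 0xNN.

prologue: push r0 -> mem[0xac]=0xfd, sp=0xac
prologue: push r2 -> mem[0xab]=0x7e, sp=0xab
body[0] mov  r0, #0x6e -> r0=0x6e
body[1] xor  r0, r1, r0 -> r0=0x74
body[2] mov  r0, r2 -> r0=0x7e
body[3] sub  r2, r4, r3 -> r2=0x3a
body[4] xor  r1, r2, r1 -> r1=0x20
epilogue: pop r2=0x7e, sp=0xac
epilogue: pop r0=0xfd, sp=0xad
r0 is callee-saved -> restored

REG = 0xfd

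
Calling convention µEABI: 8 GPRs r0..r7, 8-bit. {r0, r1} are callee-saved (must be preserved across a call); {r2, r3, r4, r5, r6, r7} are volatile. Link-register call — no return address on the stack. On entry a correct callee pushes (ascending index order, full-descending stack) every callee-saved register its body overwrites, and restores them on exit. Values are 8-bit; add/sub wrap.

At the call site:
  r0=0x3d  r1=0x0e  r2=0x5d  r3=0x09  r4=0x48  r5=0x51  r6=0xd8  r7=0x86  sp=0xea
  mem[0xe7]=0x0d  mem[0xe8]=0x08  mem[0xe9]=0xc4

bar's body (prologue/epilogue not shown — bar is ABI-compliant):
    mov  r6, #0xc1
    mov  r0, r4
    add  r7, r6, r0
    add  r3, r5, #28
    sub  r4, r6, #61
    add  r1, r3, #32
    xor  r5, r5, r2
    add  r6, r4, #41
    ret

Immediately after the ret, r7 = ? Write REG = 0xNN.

prologue: push r0 → mem[0xe9]=0x3d, sp=0xe9
prologue: push r1 → mem[0xe8]=0x0e, sp=0xe8
body[0] mov  r6, #0xc1 → r6=0xc1
body[1] mov  r0, r4 → r0=0x48
body[2] add  r7, r6, r0 → r7=0x09
body[3] add  r3, r5, #28 → r3=0x6d
body[4] sub  r4, r6, #61 → r4=0x84
body[5] add  r1, r3, #32 → r1=0x8d
body[6] xor  r5, r5, r2 → r5=0x0c
body[7] add  r6, r4, #41 → r6=0xad
epilogue: pop r1=0x0e, sp=0xe9
epilogue: pop r0=0x3d, sp=0xea
r7 is caller-saved → body value

REG = 0x09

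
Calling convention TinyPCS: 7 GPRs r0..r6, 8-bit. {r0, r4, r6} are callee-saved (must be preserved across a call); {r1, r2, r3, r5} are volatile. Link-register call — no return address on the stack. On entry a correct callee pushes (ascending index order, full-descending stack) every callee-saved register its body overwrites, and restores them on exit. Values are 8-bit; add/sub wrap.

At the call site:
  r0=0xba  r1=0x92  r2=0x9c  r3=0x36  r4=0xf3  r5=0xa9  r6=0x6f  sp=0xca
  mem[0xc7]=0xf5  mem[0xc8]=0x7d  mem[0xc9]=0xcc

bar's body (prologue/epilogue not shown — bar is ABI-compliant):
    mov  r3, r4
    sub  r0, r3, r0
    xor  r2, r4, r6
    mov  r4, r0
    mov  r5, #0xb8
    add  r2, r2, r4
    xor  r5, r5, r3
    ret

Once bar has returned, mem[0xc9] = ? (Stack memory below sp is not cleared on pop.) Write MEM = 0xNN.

MEM = 0xba

prologue: push r0 → mem[0xc9]=0xba, sp=0xc9
prologue: push r4 → mem[0xc8]=0xf3, sp=0xc8
body[0] mov  r3, r4 → r3=0xf3
body[1] sub  r0, r3, r0 → r0=0x39
body[2] xor  r2, r4, r6 → r2=0x9c
body[3] mov  r4, r0 → r4=0x39
body[4] mov  r5, #0xb8 → r5=0xb8
body[5] add  r2, r2, r4 → r2=0xd5
body[6] xor  r5, r5, r3 → r5=0x4b
epilogue: pop r4=0xf3, sp=0xc9
epilogue: pop r0=0xba, sp=0xca
prologue pushed ['r0', 'r4'] at ['0xc9', '0xc8']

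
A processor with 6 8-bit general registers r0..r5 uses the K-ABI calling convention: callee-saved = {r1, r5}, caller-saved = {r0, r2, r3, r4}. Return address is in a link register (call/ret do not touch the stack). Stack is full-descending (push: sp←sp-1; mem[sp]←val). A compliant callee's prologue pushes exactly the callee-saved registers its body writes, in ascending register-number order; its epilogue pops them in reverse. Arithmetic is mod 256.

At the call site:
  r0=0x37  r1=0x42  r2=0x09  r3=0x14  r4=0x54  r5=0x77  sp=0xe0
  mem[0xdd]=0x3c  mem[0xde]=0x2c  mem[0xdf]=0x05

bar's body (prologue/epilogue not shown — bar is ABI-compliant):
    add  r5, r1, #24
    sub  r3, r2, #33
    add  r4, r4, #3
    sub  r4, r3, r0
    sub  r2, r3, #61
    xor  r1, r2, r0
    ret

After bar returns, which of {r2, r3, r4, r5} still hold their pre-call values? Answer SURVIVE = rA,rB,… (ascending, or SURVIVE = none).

prologue: push r1 → mem[0xdf]=0x42, sp=0xdf
prologue: push r5 → mem[0xde]=0x77, sp=0xde
body[0] add  r5, r1, #24 → r5=0x5a
body[1] sub  r3, r2, #33 → r3=0xe8
body[2] add  r4, r4, #3 → r4=0x57
body[3] sub  r4, r3, r0 → r4=0xb1
body[4] sub  r2, r3, #61 → r2=0xab
body[5] xor  r1, r2, r0 → r1=0x9c
epilogue: pop r5=0x77, sp=0xdf
epilogue: pop r1=0x42, sp=0xe0
r2: caller-saved, written=True
r3: caller-saved, written=True
r4: caller-saved, written=True
r5: callee-saved, written=True

SURVIVE = r5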